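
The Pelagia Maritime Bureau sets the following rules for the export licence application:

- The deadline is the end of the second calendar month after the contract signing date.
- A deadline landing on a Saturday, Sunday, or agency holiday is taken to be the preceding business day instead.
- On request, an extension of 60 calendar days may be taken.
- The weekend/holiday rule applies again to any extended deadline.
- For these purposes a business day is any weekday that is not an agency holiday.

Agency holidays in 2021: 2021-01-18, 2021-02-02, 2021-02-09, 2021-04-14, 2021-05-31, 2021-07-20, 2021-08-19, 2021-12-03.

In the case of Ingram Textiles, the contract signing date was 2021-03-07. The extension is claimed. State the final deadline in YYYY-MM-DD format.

2 months after 2021-03-07 is May 2021; that month ends on 2021-05-31.
Because 2021-05-31 is a listed holiday, the deadline becomes 2021-05-28 (Friday).
With the 60-day extension, 2021-05-28 becomes 2021-07-27.
2021-07-27 (Tuesday) is already a business day.
Final deadline: 2021-07-27.

2021-07-27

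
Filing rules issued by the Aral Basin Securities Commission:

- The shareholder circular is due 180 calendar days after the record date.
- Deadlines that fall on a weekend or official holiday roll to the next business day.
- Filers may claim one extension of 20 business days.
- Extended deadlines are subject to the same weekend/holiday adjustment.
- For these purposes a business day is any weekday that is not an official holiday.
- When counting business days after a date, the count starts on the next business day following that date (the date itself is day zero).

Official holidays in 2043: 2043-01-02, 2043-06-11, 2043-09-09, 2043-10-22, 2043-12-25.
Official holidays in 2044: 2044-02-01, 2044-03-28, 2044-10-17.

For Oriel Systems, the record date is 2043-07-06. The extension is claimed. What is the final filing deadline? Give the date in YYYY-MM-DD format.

2044-02-02

Trigger date 2043-07-06 + 180 calendar days = 2044-01-02.
2044-01-02 falls on a Saturday. Rolling to the next business day gives 2044-01-04, a Monday.
Applying the 20-business-day extension: 20 business days after 2044-01-04 is 2044-02-02.
2044-02-02 (Tuesday) is already a business day.
So the filing is due 2044-02-02.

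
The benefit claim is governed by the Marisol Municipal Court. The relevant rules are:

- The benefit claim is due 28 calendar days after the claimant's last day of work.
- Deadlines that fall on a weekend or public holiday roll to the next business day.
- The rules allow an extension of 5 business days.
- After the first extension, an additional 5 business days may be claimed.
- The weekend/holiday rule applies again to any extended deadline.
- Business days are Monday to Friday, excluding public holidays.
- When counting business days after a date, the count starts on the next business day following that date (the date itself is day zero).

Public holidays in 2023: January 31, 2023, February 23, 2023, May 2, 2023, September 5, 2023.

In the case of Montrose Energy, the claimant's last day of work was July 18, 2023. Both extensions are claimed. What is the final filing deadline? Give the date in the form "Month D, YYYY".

Adding 28 calendar days to July 18, 2023 gives August 15, 2023.
August 15, 2023 falls on a Tuesday, which is a business day, so no adjustment is needed.
Counting 5 further business days from August 15, 2023 reaches August 22, 2023.
August 22, 2023 (Tuesday) is already a business day.
Applying the 5-business-day extension: 5 business days after August 22, 2023 is August 29, 2023.
August 29, 2023 falls on a Tuesday, which is a business day, so no adjustment is needed.
Deadline: August 29, 2023.

August 29, 2023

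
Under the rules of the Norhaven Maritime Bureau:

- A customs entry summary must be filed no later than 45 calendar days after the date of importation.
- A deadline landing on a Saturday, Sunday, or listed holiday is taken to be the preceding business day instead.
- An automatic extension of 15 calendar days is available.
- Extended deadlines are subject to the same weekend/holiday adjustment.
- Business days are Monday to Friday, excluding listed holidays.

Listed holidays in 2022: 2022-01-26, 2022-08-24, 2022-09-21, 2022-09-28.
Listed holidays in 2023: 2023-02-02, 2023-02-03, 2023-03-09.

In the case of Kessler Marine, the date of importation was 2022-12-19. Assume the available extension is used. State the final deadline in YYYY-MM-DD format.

From 2022-12-19, 45 calendar days later is 2023-02-02.
2023-02-02 is a listed holiday; the preceding business day is 2023-02-01 (Wednesday).
Applying the 15-calendar-day extension: 2023-02-01 + 15 days = 2023-02-16.
2023-02-16 is a Thursday and not a listed holiday, so it stands.
Deadline: 2023-02-16.

2023-02-16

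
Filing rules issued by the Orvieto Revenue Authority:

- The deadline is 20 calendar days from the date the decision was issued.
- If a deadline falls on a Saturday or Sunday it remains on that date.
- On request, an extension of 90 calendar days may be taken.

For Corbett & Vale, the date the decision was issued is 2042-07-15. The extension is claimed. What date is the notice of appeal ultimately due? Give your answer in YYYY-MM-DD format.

Adding 20 calendar days to 2042-07-15 gives 2042-08-04.
2042-08-04 falls on a Monday. The rules make no weekend/holiday allowance, so it remains 2042-08-04.
The 90-calendar-day extension moves the deadline from 2042-08-04 to 2042-11-02.
No adjustment is made for weekends or holidays, so 2042-11-02 stands.
So the filing is due 2042-11-02.

2042-11-02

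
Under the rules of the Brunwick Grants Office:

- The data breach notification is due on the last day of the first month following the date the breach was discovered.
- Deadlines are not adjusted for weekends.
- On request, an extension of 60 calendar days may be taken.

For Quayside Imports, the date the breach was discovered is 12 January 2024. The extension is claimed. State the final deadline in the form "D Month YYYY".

1 month after 12 January 2024 falls in February 2024; the last day of that month is 29 February 2024.
No adjustment is made for weekends or holidays, so 29 February 2024 stands.
Applying the 60-calendar-day extension: 29 February 2024 + 60 days = 29 April 2024.
No adjustment is made for weekends or holidays, so 29 April 2024 stands.
So the filing is due 29 April 2024.

29 April 2024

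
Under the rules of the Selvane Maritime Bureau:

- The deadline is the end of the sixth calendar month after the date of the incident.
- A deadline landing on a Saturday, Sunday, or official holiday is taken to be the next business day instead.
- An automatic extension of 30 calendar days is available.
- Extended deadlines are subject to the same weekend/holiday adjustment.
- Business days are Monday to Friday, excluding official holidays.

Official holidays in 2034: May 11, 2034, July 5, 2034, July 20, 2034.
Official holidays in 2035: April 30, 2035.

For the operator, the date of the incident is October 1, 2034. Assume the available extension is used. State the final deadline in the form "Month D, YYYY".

May 31, 2035

The sixth month after October 1, 2034 is April 2035, whose last day is April 30, 2035.
Because April 30, 2035 is a listed holiday, the deadline becomes May 1, 2035 (Tuesday).
Add the 30 calendar-day extension to May 1, 2035: May 31, 2035.
May 31, 2035 is a Thursday and not a listed holiday, so it stands.
The final due date is May 31, 2035.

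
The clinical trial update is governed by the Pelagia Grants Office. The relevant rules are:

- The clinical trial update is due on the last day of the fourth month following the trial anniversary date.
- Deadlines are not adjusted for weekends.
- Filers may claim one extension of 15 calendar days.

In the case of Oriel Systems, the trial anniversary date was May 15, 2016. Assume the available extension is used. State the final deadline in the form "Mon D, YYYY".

The fourth month after May 15, 2016 is September 2016, whose last day is Sep 30, 2016.
Sep 30, 2016 is a Friday; no weekend or holiday adjustment applies.
Add the 15 calendar-day extension to Sep 30, 2016: Oct 15, 2016.
No adjustment is made for weekends or holidays, so Oct 15, 2016 stands.
The final due date is Oct 15, 2016.

Oct 15, 2016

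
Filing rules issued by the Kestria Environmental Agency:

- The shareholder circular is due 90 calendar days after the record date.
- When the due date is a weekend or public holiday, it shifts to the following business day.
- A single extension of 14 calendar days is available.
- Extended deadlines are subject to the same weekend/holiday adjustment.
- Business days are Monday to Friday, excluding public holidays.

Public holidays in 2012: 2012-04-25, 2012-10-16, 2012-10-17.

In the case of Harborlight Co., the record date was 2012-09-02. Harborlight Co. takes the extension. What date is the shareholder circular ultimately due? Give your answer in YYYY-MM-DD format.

2012-12-17

From 2012-09-02, 90 calendar days later is 2012-12-01.
Because 2012-12-01 is a Saturday, the deadline becomes 2012-12-03 (Monday).
The 14-calendar-day extension moves the deadline from 2012-12-03 to 2012-12-17.
Since 2012-12-17 is a Monday and not a holiday, the date is unchanged.
So the filing is due 2012-12-17.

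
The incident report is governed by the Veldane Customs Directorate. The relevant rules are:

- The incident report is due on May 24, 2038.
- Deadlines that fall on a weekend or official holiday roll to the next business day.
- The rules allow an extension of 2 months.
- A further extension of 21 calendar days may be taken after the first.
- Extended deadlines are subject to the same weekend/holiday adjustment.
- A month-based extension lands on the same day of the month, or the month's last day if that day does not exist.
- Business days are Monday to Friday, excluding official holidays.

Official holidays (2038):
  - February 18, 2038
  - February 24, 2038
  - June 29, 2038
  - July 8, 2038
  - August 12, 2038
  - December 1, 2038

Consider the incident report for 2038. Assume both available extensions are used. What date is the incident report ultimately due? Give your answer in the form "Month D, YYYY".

Start from the fixed due date, May 24, 2038.
May 24, 2038 falls on a Monday, which is a business day, so no adjustment is needed.
Applying the 2 months extension: 2 months after May 24, 2038 is July 24, 2038.
July 24, 2038 falls on a Saturday. Rolling to the next business day gives July 26, 2038, a Monday.
The 21-calendar-day extension moves the deadline from July 26, 2038 to August 16, 2038.
August 16, 2038 falls on a Monday, which is a business day, so no adjustment is needed.
Final deadline: August 16, 2038.

August 16, 2038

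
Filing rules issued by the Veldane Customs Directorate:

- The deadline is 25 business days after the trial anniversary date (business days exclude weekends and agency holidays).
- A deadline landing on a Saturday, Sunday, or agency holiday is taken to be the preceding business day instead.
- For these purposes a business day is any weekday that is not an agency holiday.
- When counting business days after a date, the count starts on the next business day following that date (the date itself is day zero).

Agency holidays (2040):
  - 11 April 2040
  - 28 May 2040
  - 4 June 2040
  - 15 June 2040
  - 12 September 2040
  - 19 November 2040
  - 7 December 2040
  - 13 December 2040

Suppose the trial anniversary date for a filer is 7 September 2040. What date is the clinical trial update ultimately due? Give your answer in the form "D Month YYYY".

25 business days after 7 September 2040, excluding weekends and holidays, is 15 October 2040.
Since 15 October 2040 is a Monday and not a holiday, the date is unchanged.
Final deadline: 15 October 2040.

15 October 2040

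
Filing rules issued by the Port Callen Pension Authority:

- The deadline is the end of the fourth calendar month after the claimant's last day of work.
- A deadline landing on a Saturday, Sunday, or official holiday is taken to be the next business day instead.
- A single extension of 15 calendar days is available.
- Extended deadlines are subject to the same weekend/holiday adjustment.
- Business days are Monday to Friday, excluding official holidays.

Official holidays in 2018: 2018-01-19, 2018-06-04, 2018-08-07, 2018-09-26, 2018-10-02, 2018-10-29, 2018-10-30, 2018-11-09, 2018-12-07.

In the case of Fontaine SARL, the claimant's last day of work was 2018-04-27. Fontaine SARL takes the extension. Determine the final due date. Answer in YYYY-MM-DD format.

2018-09-17

4 months after 2018-04-27 is August 2018; that month ends on 2018-08-31.
2018-08-31 (Friday) is already a business day.
Add the 15 calendar-day extension to 2018-08-31: 2018-09-15.
2018-09-15 falls on a Saturday. Rolling to the next business day gives 2018-09-17, a Monday.
Deadline: 2018-09-17.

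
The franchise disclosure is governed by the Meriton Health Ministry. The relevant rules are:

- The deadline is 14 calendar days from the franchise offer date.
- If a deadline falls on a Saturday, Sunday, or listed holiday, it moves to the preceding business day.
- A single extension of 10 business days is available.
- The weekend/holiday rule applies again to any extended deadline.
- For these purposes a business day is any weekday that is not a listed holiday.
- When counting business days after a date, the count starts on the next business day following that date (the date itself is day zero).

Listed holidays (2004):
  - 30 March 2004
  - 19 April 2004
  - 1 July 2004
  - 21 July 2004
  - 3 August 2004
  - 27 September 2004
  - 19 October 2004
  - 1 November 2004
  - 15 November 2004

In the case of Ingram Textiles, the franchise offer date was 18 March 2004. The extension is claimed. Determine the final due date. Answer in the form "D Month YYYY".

15 April 2004

14 calendar days after 18 March 2004 is 1 April 2004.
1 April 2004 (Thursday) is already a business day.
Applying the 10-business-day extension: 10 business days after 1 April 2004 is 15 April 2004.
15 April 2004 falls on a Thursday, which is a business day, so no adjustment is needed.
Final deadline: 15 April 2004.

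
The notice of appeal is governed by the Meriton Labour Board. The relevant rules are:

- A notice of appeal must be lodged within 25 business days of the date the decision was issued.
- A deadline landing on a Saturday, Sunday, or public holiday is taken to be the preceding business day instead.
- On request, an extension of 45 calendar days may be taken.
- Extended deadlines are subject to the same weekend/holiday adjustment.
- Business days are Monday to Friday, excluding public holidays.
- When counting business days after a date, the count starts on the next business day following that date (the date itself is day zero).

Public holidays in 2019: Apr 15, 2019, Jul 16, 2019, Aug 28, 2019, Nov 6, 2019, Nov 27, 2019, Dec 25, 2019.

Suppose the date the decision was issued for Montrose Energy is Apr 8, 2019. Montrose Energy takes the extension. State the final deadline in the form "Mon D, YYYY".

Starting the day after Apr 8, 2019 and counting 25 business days lands on May 14, 2019.
May 14, 2019 (Tuesday) is already a business day.
The 45-calendar-day extension moves the deadline from May 14, 2019 to Jun 28, 2019.
Jun 28, 2019 (Friday) is already a business day.
Deadline: Jun 28, 2019.

Jun 28, 2019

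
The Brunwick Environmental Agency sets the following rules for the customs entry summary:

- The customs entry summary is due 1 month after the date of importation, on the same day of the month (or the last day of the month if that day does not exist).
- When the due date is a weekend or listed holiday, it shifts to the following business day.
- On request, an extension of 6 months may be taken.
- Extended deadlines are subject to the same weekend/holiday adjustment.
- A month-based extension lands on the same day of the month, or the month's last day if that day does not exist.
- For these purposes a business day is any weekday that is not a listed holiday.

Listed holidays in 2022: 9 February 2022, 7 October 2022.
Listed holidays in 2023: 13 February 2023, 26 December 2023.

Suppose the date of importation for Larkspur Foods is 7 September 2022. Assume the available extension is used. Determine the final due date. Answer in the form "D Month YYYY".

10 April 2023

1 month from 7 September 2022 is 7 October 2022.
Because 7 October 2022 is a listed holiday, the deadline becomes 10 October 2022 (Monday).
Applying the 6 months extension: 6 months after 10 October 2022 is 10 April 2023.
10 April 2023 (Monday) is already a business day.
So the filing is due 10 April 2023.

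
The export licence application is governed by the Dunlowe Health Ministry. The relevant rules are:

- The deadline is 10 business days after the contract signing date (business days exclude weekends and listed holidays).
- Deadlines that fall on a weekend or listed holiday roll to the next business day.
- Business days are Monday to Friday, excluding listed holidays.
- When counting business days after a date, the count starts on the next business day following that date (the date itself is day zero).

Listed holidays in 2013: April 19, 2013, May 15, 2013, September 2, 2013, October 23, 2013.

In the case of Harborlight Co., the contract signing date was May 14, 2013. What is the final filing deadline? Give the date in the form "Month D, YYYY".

Starting the day after May 14, 2013 and counting 10 business days lands on May 29, 2013.
May 29, 2013 (Wednesday) is already a business day.
Deadline: May 29, 2013.

May 29, 2013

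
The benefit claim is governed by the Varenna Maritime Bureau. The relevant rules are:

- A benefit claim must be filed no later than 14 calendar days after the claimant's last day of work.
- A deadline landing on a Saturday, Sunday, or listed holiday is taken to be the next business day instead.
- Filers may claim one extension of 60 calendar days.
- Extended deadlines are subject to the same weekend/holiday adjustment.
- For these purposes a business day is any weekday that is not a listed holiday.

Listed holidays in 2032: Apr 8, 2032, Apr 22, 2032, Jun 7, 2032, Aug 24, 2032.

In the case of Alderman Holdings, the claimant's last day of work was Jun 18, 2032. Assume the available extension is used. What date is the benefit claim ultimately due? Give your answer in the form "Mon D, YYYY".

Trigger date Jun 18, 2032 + 14 calendar days = Jul 2, 2032.
Jul 2, 2032 is a Friday and not a listed holiday, so it stands.
Add the 60 calendar-day extension to Jul 2, 2032: Aug 31, 2032.
Since Aug 31, 2032 is a Tuesday and not a holiday, the date is unchanged.
Deadline: Aug 31, 2032.

Aug 31, 2032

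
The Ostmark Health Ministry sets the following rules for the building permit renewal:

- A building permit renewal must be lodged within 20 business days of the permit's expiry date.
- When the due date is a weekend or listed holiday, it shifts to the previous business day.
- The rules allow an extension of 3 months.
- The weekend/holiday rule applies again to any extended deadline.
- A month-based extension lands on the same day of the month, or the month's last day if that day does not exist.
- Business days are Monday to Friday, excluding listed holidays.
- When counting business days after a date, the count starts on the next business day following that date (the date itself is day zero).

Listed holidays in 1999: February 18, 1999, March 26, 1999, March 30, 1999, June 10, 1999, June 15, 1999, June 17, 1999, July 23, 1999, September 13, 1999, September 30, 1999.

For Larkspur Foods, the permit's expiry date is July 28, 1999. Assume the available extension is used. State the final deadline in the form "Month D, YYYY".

Counting 20 business days after July 28, 1999 (skipping weekends and listed holidays) reaches August 25, 1999.
August 25, 1999 is a Wednesday and not a listed holiday, so it stands.
The 3 months extension carries August 25, 1999 to November 25, 1999.
November 25, 1999 falls on a Thursday, which is a business day, so no adjustment is needed.
Final deadline: November 25, 1999.

November 25, 1999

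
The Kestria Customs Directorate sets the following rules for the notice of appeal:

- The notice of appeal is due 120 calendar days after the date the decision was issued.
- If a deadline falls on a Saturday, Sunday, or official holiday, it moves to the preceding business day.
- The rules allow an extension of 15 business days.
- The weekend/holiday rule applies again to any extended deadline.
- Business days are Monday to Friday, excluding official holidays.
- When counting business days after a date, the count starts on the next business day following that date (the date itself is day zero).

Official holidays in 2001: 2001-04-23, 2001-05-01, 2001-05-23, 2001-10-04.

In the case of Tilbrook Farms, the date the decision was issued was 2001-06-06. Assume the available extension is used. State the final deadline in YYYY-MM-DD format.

2001-10-25

120 calendar days after 2001-06-06 is 2001-10-04.
Because 2001-10-04 is a listed holiday, the deadline becomes 2001-10-03 (Wednesday).
Counting 15 further business days from 2001-10-03 reaches 2001-10-25.
2001-10-25 (Thursday) is already a business day.
Deadline: 2001-10-25.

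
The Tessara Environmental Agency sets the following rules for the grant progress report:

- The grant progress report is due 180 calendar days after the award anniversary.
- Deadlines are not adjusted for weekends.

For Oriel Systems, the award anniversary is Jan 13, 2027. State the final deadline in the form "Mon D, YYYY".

Jul 12, 2027

Adding 180 calendar days to Jan 13, 2027 gives Jul 12, 2027.
Jul 12, 2027 falls on a Monday. The rules make no weekend/holiday allowance, so it remains Jul 12, 2027.
Final deadline: Jul 12, 2027.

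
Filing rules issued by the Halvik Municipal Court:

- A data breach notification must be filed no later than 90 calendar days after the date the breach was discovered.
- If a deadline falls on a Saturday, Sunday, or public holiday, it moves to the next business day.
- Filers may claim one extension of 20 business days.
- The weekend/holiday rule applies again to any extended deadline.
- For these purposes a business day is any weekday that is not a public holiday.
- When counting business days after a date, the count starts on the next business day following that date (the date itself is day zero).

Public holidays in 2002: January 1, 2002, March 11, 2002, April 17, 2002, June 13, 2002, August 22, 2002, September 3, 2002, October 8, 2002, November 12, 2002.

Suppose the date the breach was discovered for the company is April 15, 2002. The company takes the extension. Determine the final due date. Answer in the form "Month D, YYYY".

From April 15, 2002, 90 calendar days later is July 14, 2002.
July 14, 2002 falls on a Sunday. Rolling to the next business day gives July 15, 2002, a Monday.
Applying the 20-business-day extension: 20 business days after July 15, 2002 is August 12, 2002.
Since August 12, 2002 is a Monday and not a holiday, the date is unchanged.
Final deadline: August 12, 2002.

August 12, 2002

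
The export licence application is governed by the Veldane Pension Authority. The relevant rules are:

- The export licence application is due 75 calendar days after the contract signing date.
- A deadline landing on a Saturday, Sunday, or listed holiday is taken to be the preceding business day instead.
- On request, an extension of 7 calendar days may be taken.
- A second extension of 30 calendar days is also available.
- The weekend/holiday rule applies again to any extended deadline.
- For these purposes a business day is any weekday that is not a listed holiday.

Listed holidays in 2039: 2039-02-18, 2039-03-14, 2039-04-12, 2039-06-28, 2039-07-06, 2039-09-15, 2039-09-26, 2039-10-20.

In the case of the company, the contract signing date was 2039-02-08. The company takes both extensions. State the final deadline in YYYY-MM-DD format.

Trigger date 2039-02-08 + 75 calendar days = 2039-04-24.
2039-04-24 falls on a Sunday. Rolling to the preceding business day gives 2039-04-22, a Friday.
Applying the 7-calendar-day extension: 2039-04-22 + 7 days = 2039-04-29.
2039-04-29 is a Friday and not a listed holiday, so it stands.
With the 30-day extension, 2039-04-29 becomes 2039-05-29.
2039-05-29 falls on a Sunday. Rolling to the preceding business day gives 2039-05-27, a Friday.
Final deadline: 2039-05-27.

2039-05-27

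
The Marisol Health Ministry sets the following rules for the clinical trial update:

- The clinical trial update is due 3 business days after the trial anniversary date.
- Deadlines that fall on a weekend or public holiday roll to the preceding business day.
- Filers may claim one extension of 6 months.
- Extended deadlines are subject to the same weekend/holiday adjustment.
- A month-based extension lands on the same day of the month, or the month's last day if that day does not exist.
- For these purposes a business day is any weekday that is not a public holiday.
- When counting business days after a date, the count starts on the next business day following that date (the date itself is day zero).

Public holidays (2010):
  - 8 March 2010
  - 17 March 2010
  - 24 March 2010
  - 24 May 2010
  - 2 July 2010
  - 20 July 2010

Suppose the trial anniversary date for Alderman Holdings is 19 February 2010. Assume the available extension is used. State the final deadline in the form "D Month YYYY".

24 August 2010

Counting 3 business days after 19 February 2010 (skipping weekends and listed holidays) reaches 24 February 2010.
24 February 2010 (Wednesday) is already a business day.
Applying the 6 months extension: 6 months after 24 February 2010 is 24 August 2010.
Since 24 August 2010 is a Tuesday and not a holiday, the date is unchanged.
The final due date is 24 August 2010.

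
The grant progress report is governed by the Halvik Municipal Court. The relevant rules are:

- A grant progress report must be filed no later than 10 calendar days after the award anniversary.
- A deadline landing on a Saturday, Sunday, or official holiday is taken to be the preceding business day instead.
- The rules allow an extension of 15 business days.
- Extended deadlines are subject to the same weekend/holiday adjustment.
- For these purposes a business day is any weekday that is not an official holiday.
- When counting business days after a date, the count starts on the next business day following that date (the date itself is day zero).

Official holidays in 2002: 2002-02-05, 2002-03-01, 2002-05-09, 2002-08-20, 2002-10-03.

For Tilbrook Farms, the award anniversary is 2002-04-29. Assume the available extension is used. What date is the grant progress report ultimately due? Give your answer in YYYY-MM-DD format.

2002-05-30

From 2002-04-29, 10 calendar days later is 2002-05-09.
2002-05-09 falls on a listed holiday. Rolling to the preceding business day gives 2002-05-08, a Wednesday.
Applying the 15-business-day extension: 15 business days after 2002-05-08 is 2002-05-30.
2002-05-30 falls on a Thursday, which is a business day, so no adjustment is needed.
The final due date is 2002-05-30.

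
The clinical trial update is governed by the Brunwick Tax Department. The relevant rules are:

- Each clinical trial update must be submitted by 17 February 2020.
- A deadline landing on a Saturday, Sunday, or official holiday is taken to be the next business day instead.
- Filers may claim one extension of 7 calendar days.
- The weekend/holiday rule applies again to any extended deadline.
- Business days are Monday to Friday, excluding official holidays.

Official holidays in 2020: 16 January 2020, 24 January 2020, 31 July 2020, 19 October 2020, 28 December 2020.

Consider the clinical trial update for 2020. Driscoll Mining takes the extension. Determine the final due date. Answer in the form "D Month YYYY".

The statutory due date is 17 February 2020.
17 February 2020 (Monday) is already a business day.
With the 7-day extension, 17 February 2020 becomes 24 February 2020.
Since 24 February 2020 is a Monday and not a holiday, the date is unchanged.
The final due date is 24 February 2020.

24 February 2020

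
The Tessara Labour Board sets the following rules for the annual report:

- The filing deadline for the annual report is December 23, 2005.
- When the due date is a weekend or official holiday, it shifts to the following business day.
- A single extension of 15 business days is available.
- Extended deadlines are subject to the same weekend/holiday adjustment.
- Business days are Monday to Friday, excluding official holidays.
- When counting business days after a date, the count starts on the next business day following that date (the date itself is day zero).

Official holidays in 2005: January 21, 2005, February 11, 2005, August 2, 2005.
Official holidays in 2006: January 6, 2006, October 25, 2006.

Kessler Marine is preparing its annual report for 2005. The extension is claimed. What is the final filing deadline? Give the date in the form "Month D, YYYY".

January 16, 2006

The stated deadline is December 23, 2005.
December 23, 2005 is a Friday and not a listed holiday, so it stands.
The 15-business-day extension runs from December 23, 2005 to January 16, 2006.
January 16, 2006 is a Monday and not a listed holiday, so it stands.
Deadline: January 16, 2006.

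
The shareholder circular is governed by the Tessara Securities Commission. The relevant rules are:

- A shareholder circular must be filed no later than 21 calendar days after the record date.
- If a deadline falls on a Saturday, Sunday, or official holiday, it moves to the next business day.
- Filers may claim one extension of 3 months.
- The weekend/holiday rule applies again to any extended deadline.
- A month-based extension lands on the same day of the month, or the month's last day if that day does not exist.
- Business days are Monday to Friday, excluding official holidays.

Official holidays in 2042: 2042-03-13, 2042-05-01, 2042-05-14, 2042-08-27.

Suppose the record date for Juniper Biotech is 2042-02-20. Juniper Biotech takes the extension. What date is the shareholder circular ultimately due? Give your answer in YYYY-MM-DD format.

Trigger date 2042-02-20 + 21 calendar days = 2042-03-13.
2042-03-13 falls on a listed holiday. Rolling to the next business day gives 2042-03-14, a Friday.
Add 3 months to 2042-03-14: 2042-06-14.
2042-06-14 falls on a Saturday. Rolling to the next business day gives 2042-06-16, a Monday.
Deadline: 2042-06-16.

2042-06-16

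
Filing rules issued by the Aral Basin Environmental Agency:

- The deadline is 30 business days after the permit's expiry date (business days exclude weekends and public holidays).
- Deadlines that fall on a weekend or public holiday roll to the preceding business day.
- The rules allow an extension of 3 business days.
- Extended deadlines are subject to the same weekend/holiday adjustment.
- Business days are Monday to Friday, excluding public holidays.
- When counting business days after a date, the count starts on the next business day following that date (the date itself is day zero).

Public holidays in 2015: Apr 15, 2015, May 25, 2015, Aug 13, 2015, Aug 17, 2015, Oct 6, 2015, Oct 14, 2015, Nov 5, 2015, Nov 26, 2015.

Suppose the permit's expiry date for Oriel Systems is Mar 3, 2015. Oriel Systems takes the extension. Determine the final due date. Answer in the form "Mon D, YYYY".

Counting 30 business days after Mar 3, 2015 (skipping weekends and listed holidays) reaches Apr 14, 2015.
Since Apr 14, 2015 is a Tuesday and not a holiday, the date is unchanged.
Counting 3 further business days from Apr 14, 2015 reaches Apr 20, 2015.
Apr 20, 2015 is a Monday and not a listed holiday, so it stands.
Deadline: Apr 20, 2015.

Apr 20, 2015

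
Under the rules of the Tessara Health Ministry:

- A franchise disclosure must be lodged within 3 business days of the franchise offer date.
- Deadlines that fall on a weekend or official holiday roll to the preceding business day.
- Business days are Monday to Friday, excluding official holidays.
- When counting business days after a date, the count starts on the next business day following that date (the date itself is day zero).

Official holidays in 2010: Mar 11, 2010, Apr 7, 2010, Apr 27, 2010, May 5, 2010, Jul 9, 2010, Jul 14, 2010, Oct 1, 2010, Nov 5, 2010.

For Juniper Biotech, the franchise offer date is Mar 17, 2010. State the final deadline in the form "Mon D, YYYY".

Mar 22, 2010

Starting the day after Mar 17, 2010 and counting 3 business days lands on Mar 22, 2010.
Mar 22, 2010 (Monday) is already a business day.
Final deadline: Mar 22, 2010.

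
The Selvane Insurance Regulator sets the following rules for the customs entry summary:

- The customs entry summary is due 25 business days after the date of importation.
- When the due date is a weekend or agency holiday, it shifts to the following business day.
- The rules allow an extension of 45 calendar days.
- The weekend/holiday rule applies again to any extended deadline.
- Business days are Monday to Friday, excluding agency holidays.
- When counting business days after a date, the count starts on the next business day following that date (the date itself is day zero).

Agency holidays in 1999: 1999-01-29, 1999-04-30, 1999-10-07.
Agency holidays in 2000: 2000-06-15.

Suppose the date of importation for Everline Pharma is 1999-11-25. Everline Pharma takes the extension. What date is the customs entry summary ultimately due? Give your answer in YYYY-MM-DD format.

Starting the day after 1999-11-25 and counting 25 business days lands on 1999-12-30.
Since 1999-12-30 is a Thursday and not a holiday, the date is unchanged.
The 45-calendar-day extension moves the deadline from 1999-12-30 to 2000-02-13.
2000-02-13 is a Sunday, so it moves to the next business day, 2000-02-14 (Monday).
The final due date is 2000-02-14.

2000-02-14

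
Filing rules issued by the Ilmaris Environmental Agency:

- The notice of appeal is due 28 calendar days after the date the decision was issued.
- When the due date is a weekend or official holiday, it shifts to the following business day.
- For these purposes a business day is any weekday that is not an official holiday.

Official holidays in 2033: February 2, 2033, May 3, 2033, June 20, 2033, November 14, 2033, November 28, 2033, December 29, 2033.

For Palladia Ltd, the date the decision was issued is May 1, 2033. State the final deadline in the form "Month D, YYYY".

From May 1, 2033, 28 calendar days later is May 29, 2033.
May 29, 2033 falls on a Sunday. Rolling to the next business day gives May 30, 2033, a Monday.
Deadline: May 30, 2033.

May 30, 2033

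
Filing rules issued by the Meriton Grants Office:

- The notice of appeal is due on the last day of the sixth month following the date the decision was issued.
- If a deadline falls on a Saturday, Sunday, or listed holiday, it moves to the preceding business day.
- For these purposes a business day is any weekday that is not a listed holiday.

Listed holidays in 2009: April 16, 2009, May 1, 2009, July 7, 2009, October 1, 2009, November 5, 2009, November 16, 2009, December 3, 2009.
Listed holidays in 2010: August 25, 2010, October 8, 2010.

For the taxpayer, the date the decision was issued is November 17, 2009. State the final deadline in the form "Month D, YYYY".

6 months after November 17, 2009 is May 2010; that month ends on May 31, 2010.
Since May 31, 2010 is a Monday and not a holiday, the date is unchanged.
Deadline: May 31, 2010.

May 31, 2010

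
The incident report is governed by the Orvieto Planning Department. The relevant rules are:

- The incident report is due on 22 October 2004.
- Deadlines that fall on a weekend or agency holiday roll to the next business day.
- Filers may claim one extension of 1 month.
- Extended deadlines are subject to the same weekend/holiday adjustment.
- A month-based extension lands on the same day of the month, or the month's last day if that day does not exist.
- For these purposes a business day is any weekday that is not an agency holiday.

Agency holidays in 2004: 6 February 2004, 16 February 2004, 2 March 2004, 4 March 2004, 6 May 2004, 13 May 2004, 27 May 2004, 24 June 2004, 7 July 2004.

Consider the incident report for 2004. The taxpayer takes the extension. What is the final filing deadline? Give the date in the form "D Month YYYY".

Start from the fixed due date, 22 October 2004.
22 October 2004 is a Friday and not a listed holiday, so it stands.
Applying the 1 month extension: 1 month after 22 October 2004 is 22 November 2004.
22 November 2004 (Monday) is already a business day.
So the filing is due 22 November 2004.

22 November 2004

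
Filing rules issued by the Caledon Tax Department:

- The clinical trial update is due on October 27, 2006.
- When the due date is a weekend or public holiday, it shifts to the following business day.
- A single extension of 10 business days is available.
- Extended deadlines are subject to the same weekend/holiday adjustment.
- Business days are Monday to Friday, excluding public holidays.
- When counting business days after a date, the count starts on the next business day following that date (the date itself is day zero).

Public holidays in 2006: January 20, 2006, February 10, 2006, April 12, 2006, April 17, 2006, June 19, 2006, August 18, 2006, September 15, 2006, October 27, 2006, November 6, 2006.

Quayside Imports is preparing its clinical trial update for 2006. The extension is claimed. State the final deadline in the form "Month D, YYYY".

November 14, 2006

The stated deadline is October 27, 2006.
October 27, 2006 falls on a listed holiday. Rolling to the next business day gives October 30, 2006, a Monday.
Applying the 10-business-day extension: 10 business days after October 30, 2006 is November 14, 2006.
November 14, 2006 is a Tuesday and not a listed holiday, so it stands.
Final deadline: November 14, 2006.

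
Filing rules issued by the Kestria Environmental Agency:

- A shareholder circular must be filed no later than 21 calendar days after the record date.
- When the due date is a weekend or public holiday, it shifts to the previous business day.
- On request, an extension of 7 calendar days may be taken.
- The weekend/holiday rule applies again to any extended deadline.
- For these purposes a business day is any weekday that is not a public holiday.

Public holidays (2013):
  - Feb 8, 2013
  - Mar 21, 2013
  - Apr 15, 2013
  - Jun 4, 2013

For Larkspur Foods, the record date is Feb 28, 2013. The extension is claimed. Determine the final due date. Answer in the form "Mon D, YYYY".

From Feb 28, 2013, 21 calendar days later is Mar 21, 2013.
Mar 21, 2013 is a listed holiday, so it moves to the preceding business day, Mar 20, 2013 (Wednesday).
With the 7-day extension, Mar 20, 2013 becomes Mar 27, 2013.
Since Mar 27, 2013 is a Wednesday and not a holiday, the date is unchanged.
Final deadline: Mar 27, 2013.

Mar 27, 2013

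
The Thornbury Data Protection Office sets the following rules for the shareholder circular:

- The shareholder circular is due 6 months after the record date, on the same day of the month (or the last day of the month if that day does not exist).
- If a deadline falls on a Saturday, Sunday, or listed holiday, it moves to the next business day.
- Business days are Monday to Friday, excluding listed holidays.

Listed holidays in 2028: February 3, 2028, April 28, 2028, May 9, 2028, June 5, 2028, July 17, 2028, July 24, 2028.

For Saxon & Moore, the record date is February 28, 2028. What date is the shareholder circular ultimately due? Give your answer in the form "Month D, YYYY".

August 28, 2028

6 months from February 28, 2028 is August 28, 2028.
August 28, 2028 is a Monday and not a listed holiday, so it stands.
So the filing is due August 28, 2028.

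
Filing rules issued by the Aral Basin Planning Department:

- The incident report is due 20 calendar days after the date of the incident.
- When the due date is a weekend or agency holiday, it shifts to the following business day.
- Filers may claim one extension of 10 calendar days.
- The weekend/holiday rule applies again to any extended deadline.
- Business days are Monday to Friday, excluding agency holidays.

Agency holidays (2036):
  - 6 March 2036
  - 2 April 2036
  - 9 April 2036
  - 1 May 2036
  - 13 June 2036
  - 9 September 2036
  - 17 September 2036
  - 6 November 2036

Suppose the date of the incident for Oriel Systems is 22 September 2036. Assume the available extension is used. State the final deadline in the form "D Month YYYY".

23 October 2036

From 22 September 2036, 20 calendar days later is 12 October 2036.
12 October 2036 falls on a Sunday. Rolling to the next business day gives 13 October 2036, a Monday.
With the 10-day extension, 13 October 2036 becomes 23 October 2036.
23 October 2036 (Thursday) is already a business day.
Deadline: 23 October 2036.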